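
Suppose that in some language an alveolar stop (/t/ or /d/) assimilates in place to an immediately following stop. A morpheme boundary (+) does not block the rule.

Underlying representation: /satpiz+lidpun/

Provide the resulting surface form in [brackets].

[sappiz+libpun]

/t/ before /p/ (labial) → [p]
/d/ before /p/ (labial) → [b]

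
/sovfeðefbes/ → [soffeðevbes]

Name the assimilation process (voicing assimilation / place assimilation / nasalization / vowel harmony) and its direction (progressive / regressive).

voicing assimilation, regressive

/v/→[f] /f/→[v].
Each target copies a feature from the following segment, so the direction is regressive.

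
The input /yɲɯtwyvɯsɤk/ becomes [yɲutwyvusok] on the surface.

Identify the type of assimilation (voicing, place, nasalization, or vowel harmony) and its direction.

vowel harmony, progressive

/ɯ/→[u] /ɯ/→[u] /ɤ/→[o].
Vowels agree with the first vowel, so the harmony is progressive.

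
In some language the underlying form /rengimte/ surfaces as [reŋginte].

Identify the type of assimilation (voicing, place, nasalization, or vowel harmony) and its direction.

/n/→[ŋ] /m/→[n].
Each target copies a feature from the following segment, so the direction is regressive.

place assimilation, regressive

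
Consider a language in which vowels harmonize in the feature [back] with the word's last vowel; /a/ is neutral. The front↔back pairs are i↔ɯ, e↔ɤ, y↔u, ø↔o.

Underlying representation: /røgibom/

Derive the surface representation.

/ø/ harmonizes with /o/ ([+back]) → [o]
/i/ harmonizes with /o/ ([+back]) → [ɯ]

[rogɯbom]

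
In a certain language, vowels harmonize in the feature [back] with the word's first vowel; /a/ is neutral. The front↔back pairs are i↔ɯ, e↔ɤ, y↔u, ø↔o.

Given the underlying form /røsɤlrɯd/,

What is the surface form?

/ɤ/ harmonizes with /ø/ ([-back]) → [e]
/ɯ/ harmonizes with /ø/ ([-back]) → [i]

[røselrid]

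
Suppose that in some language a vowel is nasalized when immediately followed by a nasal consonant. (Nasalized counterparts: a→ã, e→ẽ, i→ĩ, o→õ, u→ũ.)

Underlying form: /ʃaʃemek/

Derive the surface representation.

/e/ before nasal /m/ → [ẽ]

[ʃaʃẽmek]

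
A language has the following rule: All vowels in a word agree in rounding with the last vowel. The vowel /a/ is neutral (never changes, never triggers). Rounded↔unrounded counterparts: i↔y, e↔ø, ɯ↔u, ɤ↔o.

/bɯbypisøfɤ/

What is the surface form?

[bɯbipisefɤ]

/y/ harmonizes with /ɤ/ ([-round]) → [i]
/ø/ harmonizes with /ɤ/ ([-round]) → [e]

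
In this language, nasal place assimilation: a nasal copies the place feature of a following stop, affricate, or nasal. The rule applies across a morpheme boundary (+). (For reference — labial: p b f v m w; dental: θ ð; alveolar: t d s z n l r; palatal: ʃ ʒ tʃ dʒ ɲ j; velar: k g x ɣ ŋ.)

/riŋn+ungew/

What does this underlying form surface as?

[rinn+uŋgew]

/ŋ/ before /n/ (alveolar) → [n]
/n/ before /g/ (velar) → [ŋ]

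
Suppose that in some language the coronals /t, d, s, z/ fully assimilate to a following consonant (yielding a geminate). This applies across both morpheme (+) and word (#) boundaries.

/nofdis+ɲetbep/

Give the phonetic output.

[nofdiɲ+ɲebbep]

/s/ before /ɲ/ → [ɲ] (total assimilation)
/t/ before /b/ → [b] (total assimilation)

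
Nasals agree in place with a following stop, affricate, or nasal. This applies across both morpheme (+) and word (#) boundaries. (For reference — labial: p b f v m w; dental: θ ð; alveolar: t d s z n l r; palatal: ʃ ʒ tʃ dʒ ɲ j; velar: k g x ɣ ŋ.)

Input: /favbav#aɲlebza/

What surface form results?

[favbav#aɲlebza]

no segment meets the rule's conditions; no change.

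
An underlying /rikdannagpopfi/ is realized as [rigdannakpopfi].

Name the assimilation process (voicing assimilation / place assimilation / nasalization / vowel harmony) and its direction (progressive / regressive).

voicing assimilation, regressive

/k/→[g] /g/→[k].
Each target copies a feature from the following segment, so the direction is regressive.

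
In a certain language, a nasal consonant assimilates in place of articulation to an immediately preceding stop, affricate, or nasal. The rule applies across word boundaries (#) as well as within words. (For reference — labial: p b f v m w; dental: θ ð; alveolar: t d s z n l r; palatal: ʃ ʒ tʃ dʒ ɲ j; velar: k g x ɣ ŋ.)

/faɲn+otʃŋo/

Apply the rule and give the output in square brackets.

[faɲɲ+otʃɲo]

/n/ after /ɲ/ (palatal) → [ɲ]
/ŋ/ after /tʃ/ (palatal) → [ɲ]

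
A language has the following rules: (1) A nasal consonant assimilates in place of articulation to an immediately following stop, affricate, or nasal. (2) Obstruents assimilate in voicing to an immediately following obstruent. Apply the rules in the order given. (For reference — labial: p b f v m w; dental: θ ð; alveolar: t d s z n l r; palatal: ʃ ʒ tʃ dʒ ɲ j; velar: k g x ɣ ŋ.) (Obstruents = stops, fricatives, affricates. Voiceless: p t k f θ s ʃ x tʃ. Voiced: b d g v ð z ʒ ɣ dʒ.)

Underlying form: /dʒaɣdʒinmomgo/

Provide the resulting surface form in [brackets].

[dʒaɣdʒimmoŋgo]

Rule 1: /n/ before /m/ (labial) → [m]
Rule 1: /m/ before /g/ (velar) → [ŋ]
After rule 1: dʒaɣdʒimmoŋgo
Rule 2: no segment meets the rule's conditions; no change.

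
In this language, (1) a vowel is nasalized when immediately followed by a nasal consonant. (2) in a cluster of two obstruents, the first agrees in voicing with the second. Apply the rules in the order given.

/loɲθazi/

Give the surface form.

[lõɲθazi]

Rule 1: /o/ before nasal /ɲ/ → [õ]
After rule 1: lõɲθazi
Rule 2: no segment meets the rule's conditions; no change.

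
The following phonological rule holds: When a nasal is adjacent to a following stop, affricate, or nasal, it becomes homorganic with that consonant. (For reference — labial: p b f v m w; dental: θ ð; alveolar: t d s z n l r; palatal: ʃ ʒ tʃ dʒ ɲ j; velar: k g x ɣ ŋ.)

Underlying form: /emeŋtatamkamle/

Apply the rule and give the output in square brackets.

[ementataŋkamle]

/ŋ/ before /t/ (alveolar) → [n]
/m/ before /k/ (velar) → [ŋ]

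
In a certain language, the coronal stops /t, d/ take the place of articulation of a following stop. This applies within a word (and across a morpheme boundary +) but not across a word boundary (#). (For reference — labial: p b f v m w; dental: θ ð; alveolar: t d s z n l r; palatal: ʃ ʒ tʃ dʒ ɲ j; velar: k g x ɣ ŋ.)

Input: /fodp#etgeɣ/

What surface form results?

[fobp#ekgeɣ]

/d/ before /p/ (labial) → [b]
/t/ before /g/ (velar) → [k]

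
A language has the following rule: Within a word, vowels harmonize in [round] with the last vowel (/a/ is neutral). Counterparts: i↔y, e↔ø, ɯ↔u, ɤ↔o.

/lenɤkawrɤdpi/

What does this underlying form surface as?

[lenɤkawrɤdpi]

no segment meets the rule's conditions; no change.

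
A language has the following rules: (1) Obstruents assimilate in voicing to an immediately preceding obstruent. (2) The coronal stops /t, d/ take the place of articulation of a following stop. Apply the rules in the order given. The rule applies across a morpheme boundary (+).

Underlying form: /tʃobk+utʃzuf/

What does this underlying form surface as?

Rule 1: /k/ after /b/ (voiced) → [g]
Rule 1: /z/ after /tʃ/ (voiceless) → [s]
After rule 1: tʃobg+utʃsuf
Rule 2: no segment meets the rule's conditions; no change.

[tʃobg+utʃsuf]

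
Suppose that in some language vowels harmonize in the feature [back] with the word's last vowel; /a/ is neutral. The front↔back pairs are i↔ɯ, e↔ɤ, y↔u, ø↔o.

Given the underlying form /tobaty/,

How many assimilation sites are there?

/o/ harmonizes with /y/ ([-back]) → [ø]
1 segment changes.

1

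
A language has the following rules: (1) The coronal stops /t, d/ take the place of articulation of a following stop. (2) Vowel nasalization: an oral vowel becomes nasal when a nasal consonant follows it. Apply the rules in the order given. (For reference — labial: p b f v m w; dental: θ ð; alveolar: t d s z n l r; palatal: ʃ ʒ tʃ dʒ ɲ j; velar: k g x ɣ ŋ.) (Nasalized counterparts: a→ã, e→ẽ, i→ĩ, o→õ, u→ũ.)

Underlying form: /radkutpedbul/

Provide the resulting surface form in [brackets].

Rule 1: /d/ before /k/ (velar) → [g]
Rule 1: /t/ before /p/ (labial) → [p]
Rule 1: /d/ before /b/ (labial) → [b]
After rule 1: ragkuppebbul
Rule 2: no segment meets the rule's conditions; no change.

[ragkuppebbul]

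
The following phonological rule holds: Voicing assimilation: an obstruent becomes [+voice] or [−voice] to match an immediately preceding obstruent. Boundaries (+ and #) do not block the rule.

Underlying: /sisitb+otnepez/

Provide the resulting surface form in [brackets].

/b/ after /t/ (voiceless) → [p]

[sisitp+otnepez]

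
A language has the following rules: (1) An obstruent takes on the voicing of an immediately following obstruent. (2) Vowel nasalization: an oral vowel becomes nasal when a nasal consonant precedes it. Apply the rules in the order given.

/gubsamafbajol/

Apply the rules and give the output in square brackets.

[gupsamãvbajol]

Rule 1: /b/ before /s/ (voiceless) → [p]
Rule 1: /f/ before /b/ (voiced) → [v]
After rule 1: gupsamavbajol
Rule 2: /a/ after nasal /m/ → [ã]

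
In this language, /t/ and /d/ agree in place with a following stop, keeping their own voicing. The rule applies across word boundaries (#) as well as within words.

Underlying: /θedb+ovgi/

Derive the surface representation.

[θebb+ovgi]

/d/ before /b/ (labial) → [b]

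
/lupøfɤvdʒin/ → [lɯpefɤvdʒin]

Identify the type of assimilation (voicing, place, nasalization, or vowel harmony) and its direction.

/u/→[ɯ] /ø/→[e].
Vowels agree with the last vowel, so the harmony is regressive.

vowel harmony, regressive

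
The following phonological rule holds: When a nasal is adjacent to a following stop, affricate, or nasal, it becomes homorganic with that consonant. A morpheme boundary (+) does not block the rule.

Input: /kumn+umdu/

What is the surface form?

[kunn+undu]

/m/ before /n/ (alveolar) → [n]
/m/ before /d/ (alveolar) → [n]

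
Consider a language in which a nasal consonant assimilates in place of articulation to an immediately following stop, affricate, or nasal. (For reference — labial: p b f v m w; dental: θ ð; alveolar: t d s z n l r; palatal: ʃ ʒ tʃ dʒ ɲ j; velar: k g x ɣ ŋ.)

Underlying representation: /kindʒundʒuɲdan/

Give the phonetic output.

[kiɲdʒuɲdʒundan]

/n/ before /dʒ/ (palatal) → [ɲ]
/n/ before /dʒ/ (palatal) → [ɲ]
/ɲ/ before /d/ (alveolar) → [n]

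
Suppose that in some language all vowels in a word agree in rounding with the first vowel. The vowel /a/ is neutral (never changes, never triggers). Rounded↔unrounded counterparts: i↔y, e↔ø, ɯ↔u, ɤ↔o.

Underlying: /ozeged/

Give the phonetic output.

/e/ harmonizes with /o/ ([+round]) → [ø]
/e/ harmonizes with /o/ ([+round]) → [ø]

[ozøgød]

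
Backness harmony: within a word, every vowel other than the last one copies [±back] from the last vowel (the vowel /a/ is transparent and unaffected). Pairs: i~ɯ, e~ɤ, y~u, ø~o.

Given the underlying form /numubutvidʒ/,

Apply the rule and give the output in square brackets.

/u/ harmonizes with /i/ ([-back]) → [y]
/u/ harmonizes with /i/ ([-back]) → [y]
/u/ harmonizes with /i/ ([-back]) → [y]

[nymybytvidʒ]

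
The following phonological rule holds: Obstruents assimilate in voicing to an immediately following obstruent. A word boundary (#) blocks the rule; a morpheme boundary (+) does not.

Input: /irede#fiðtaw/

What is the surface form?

[irede#fiθtaw]

/ð/ before /t/ (voiceless) → [θ]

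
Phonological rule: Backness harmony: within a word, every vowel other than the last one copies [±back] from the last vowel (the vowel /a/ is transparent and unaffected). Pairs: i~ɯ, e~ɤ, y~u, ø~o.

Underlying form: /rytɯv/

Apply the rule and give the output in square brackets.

[rutɯv]

/y/ harmonizes with /ɯ/ ([+back]) → [u]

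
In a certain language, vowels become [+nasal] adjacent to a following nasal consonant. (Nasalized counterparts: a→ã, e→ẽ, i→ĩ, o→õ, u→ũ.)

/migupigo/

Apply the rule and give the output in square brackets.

no segment meets the rule's conditions; no change.

[migupigo]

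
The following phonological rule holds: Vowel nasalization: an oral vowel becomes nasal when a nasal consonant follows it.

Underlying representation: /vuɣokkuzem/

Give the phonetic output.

/e/ before nasal /m/ → [ẽ]

[vuɣokkuzẽm]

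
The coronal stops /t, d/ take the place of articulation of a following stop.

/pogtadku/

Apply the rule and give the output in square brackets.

/d/ before /k/ (velar) → [g]

[pogtagku]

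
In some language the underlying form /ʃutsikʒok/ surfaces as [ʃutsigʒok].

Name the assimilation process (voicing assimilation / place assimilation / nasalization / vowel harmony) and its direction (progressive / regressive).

/k/→[g].
Each target copies a feature from the following segment, so the direction is regressive.

voicing assimilation, regressive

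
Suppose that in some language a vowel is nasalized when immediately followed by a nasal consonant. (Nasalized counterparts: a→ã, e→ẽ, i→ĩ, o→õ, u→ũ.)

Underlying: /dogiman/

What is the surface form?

/i/ before nasal /m/ → [ĩ]
/a/ before nasal /n/ → [ã]

[dogĩmãn]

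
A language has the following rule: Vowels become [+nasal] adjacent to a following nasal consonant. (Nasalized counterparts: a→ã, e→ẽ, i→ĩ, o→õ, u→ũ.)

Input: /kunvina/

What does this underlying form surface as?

/u/ before nasal /n/ → [ũ]
/i/ before nasal /n/ → [ĩ]

[kũnvĩna]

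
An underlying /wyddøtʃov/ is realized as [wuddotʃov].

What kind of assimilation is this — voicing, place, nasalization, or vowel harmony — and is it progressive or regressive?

/y/→[u] /ø/→[o].
Vowels agree with the last vowel, so the harmony is regressive.

vowel harmony, regressive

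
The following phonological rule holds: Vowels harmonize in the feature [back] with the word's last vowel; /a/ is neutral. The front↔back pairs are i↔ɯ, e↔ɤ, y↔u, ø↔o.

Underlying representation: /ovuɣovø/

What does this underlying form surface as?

/o/ harmonizes with /ø/ ([-back]) → [ø]
/u/ harmonizes with /ø/ ([-back]) → [y]
/o/ harmonizes with /ø/ ([-back]) → [ø]

[øvyɣøvø]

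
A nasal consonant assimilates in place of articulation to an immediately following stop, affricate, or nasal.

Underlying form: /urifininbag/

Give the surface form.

/n/ before /b/ (labial) → [m]

[urifinimbag]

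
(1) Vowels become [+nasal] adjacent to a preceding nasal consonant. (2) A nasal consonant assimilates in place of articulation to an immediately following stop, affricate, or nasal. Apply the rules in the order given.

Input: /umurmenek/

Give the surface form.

Rule 1: /u/ after nasal /m/ → [ũ]
Rule 1: /e/ after nasal /m/ → [ẽ]
Rule 1: /e/ after nasal /n/ → [ẽ]
After rule 1: umũrmẽnẽk
Rule 2: no segment meets the rule's conditions; no change.

[umũrmẽnẽk]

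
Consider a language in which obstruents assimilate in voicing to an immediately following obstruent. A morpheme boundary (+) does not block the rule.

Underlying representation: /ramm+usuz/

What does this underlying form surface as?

no segment meets the rule's conditions; no change.

[ramm+usuz]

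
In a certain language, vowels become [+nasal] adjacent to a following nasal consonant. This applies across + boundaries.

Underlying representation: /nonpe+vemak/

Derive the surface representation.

[nõnpe+vẽmak]

/o/ before nasal /n/ → [õ]
/e/ before nasal /m/ → [ẽ]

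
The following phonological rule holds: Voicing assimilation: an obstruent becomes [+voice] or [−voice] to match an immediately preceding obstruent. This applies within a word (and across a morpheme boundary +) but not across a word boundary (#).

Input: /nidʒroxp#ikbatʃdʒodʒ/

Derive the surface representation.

/b/ after /k/ (voiceless) → [p]
/dʒ/ after /tʃ/ (voiceless) → [tʃ]

[nidʒroxp#ikpatʃtʃodʒ]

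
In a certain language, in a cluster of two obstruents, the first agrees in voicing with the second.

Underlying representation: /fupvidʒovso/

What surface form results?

/p/ before /v/ (voiced) → [b]
/v/ before /s/ (voiceless) → [f]

[fubvidʒofso]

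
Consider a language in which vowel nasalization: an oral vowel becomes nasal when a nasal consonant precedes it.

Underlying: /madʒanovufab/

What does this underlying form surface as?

[mãdʒanõvufab]

/a/ after nasal /m/ → [ã]
/o/ after nasal /n/ → [õ]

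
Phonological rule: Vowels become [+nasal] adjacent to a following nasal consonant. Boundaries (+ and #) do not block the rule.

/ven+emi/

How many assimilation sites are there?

2

/e/ before nasal /n/ → [ẽ]
/e/ before nasal /m/ → [ẽ]
2 segments change.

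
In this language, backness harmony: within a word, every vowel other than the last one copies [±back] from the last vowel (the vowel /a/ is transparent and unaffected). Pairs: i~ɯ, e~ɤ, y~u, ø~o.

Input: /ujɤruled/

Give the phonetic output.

/u/ harmonizes with /e/ ([-back]) → [y]
/ɤ/ harmonizes with /e/ ([-back]) → [e]
/u/ harmonizes with /e/ ([-back]) → [y]

[yjeryled]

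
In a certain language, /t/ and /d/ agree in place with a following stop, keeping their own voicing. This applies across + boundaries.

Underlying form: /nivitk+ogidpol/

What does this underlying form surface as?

/t/ before /k/ (velar) → [k]
/d/ before /p/ (labial) → [b]

[nivikk+ogibpol]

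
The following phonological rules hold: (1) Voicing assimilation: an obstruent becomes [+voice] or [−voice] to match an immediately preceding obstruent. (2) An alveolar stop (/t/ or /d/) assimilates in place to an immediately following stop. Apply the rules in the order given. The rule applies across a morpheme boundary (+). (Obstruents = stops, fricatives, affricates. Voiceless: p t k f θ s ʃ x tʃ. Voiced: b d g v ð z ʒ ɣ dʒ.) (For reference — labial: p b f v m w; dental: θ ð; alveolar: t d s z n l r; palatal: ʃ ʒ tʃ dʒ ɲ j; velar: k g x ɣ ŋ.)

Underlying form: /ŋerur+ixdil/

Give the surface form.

Rule 1: /d/ after /x/ (voiceless) → [t]
After rule 1: ŋerur+ixtil
Rule 2: no segment meets the rule's conditions; no change.

[ŋerur+ixtil]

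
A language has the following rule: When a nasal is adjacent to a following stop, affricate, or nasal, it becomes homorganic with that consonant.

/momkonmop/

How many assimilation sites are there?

2

/m/ before /k/ (velar) → [ŋ]
/n/ before /m/ (labial) → [m]
2 segments change.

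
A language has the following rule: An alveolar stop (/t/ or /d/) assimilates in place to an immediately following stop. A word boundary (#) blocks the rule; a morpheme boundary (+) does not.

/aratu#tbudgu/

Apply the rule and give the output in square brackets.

/t/ before /b/ (labial) → [p]
/d/ before /g/ (velar) → [g]

[aratu#pbuggu]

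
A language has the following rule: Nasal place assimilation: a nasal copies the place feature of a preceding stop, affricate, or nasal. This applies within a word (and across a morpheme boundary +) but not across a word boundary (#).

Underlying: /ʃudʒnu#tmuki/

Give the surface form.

[ʃudʒɲu#tnuki]

/n/ after /dʒ/ (palatal) → [ɲ]
/m/ after /t/ (alveolar) → [n]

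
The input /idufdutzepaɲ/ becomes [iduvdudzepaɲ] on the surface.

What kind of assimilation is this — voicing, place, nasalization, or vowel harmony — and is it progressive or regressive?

voicing assimilation, regressive

/f/→[v] /t/→[d].
Each target copies a feature from the following segment, so the direction is regressive.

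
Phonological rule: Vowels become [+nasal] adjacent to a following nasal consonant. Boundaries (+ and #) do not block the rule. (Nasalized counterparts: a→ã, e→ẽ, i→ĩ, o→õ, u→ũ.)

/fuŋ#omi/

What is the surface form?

/u/ before nasal /ŋ/ → [ũ]
/o/ before nasal /m/ → [õ]

[fũŋ#õmi]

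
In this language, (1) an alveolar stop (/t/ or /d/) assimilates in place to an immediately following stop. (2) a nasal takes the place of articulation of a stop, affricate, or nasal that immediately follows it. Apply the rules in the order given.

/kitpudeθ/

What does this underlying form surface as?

Rule 1: /t/ before /p/ (labial) → [p]
After rule 1: kippudeθ
Rule 2: no segment meets the rule's conditions; no change.

[kippudeθ]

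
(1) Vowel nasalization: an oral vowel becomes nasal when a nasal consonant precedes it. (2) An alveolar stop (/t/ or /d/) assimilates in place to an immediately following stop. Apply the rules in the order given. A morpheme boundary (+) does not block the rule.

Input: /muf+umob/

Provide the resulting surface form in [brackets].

[mũf+umõb]

Rule 1: /u/ after nasal /m/ → [ũ]
Rule 1: /o/ after nasal /m/ → [õ]
After rule 1: mũf+umõb
Rule 2: no segment meets the rule's conditions; no change.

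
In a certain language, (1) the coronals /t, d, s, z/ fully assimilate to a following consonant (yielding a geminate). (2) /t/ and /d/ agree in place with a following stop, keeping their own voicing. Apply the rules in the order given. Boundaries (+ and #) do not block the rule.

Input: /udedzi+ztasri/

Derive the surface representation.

Rule 1: /d/ before /z/ → [z] (total assimilation)
Rule 1: /z/ before /t/ → [t] (total assimilation)
Rule 1: /s/ before /r/ → [r] (total assimilation)
After rule 1: udezzi+ttarri
Rule 2: no segment meets the rule's conditions; no change.

[udezzi+ttarri]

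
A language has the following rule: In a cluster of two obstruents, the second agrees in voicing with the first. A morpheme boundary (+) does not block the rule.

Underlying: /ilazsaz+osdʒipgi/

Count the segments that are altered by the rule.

/s/ after /z/ (voiced) → [z]
/dʒ/ after /s/ (voiceless) → [tʃ]
/g/ after /p/ (voiceless) → [k]
3 segments change.

3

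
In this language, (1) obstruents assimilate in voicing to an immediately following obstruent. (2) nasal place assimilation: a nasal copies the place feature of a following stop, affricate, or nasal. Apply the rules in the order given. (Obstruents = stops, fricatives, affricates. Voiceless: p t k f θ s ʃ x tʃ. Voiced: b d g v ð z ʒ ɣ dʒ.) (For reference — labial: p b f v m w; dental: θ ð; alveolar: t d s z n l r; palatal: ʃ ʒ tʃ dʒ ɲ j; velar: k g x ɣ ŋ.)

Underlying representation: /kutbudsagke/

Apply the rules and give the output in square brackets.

[kudbutsakke]

Rule 1: /t/ before /b/ (voiced) → [d]
Rule 1: /d/ before /s/ (voiceless) → [t]
Rule 1: /g/ before /k/ (voiceless) → [k]
After rule 1: kudbutsakke
Rule 2: no segment meets the rule's conditions; no change.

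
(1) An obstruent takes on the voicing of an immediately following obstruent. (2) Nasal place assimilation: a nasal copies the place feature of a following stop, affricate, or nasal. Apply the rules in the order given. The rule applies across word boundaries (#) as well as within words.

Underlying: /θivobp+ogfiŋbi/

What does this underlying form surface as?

[θivopp+okfimbi]

Rule 1: /b/ before /p/ (voiceless) → [p]
Rule 1: /g/ before /f/ (voiceless) → [k]
After rule 1: θivopp+okfiŋbi
Rule 2: /ŋ/ before /b/ (labial) → [m]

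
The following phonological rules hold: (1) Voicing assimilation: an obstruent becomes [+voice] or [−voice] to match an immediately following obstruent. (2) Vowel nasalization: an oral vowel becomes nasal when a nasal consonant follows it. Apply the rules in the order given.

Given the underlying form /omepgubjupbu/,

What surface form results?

[õmebgubjubbu]

Rule 1: /p/ before /g/ (voiced) → [b]
Rule 1: /p/ before /b/ (voiced) → [b]
After rule 1: omebgubjubbu
Rule 2: /o/ before nasal /m/ → [õ]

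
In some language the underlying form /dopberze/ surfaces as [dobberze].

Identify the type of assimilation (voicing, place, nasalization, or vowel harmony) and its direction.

voicing assimilation, regressive

/p/→[b].
Each target copies a feature from the following segment, so the direction is regressive.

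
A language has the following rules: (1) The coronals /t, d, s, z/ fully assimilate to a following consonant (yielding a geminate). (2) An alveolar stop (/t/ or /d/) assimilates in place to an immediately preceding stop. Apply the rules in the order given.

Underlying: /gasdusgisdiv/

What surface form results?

[gadduggiddiv]

Rule 1: /s/ before /d/ → [d] (total assimilation)
Rule 1: /s/ before /g/ → [g] (total assimilation)
Rule 1: /s/ before /d/ → [d] (total assimilation)
After rule 1: gadduggiddiv
Rule 2: no segment meets the rule's conditions; no change.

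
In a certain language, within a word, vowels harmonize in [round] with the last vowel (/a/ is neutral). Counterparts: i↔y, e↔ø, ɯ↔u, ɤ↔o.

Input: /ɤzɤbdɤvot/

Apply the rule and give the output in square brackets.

[ozobdovot]

/ɤ/ harmonizes with /o/ ([+round]) → [o]
/ɤ/ harmonizes with /o/ ([+round]) → [o]
/ɤ/ harmonizes with /o/ ([+round]) → [o]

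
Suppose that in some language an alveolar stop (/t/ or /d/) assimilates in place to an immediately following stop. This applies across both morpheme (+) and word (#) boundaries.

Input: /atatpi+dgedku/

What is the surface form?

/t/ before /p/ (labial) → [p]
/d/ before /g/ (velar) → [g]
/d/ before /k/ (velar) → [g]

[atappi+ggegku]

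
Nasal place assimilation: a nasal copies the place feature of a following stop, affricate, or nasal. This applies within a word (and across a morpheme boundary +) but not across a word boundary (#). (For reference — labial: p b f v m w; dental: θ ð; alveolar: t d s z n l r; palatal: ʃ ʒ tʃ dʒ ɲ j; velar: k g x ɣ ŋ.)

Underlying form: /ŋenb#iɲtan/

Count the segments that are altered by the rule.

2

/n/ before /b/ (labial) → [m]
/ɲ/ before /t/ (alveolar) → [n]
2 segments change.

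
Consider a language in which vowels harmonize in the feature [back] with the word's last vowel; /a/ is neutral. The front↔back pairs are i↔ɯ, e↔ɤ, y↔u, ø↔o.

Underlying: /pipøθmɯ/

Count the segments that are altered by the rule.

/i/ harmonizes with /ɯ/ ([+back]) → [ɯ]
/ø/ harmonizes with /ɯ/ ([+back]) → [o]
2 segments change.

2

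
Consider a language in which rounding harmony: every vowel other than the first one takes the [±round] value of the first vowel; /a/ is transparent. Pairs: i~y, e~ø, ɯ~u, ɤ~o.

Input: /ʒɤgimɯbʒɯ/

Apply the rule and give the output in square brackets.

no segment meets the rule's conditions; no change.

[ʒɤgimɯbʒɯ]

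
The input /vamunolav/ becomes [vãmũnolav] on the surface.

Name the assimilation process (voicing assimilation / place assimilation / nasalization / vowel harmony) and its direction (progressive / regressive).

nasalization, regressive

/a/→[ã] /u/→[ũ].
Each target copies a feature from the following segment, so the direction is regressive.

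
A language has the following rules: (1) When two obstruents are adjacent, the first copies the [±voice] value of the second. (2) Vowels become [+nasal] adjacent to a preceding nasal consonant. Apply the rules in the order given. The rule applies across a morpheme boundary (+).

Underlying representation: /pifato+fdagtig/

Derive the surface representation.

[pifato+vdaktig]

Rule 1: /f/ before /d/ (voiced) → [v]
Rule 1: /g/ before /t/ (voiceless) → [k]
After rule 1: pifato+vdaktig
Rule 2: no segment meets the rule's conditions; no change.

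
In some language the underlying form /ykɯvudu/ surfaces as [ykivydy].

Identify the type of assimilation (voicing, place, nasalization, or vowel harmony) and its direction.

/ɯ/→[i] /u/→[y] /u/→[y].
Vowels agree with the first vowel, so the harmony is progressive.

vowel harmony, progressive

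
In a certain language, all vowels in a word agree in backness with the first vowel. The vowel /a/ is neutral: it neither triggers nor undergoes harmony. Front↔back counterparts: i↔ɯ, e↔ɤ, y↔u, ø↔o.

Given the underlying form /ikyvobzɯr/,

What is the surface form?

[ikyvøbzir]

/o/ harmonizes with /i/ ([-back]) → [ø]
/ɯ/ harmonizes with /i/ ([-back]) → [i]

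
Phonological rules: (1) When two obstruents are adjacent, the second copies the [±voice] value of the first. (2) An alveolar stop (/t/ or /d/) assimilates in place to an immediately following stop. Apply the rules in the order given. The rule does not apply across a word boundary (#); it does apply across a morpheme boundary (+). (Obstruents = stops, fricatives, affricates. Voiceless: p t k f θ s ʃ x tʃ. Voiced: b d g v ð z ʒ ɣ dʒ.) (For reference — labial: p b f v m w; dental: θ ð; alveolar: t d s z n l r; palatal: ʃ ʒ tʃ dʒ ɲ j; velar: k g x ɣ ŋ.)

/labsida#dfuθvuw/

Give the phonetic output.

Rule 1: /s/ after /b/ (voiced) → [z]
Rule 1: /f/ after /d/ (voiced) → [v]
Rule 1: /v/ after /θ/ (voiceless) → [f]
After rule 1: labzida#dvuθfuw
Rule 2: no segment meets the rule's conditions; no change.

[labzida#dvuθfuw]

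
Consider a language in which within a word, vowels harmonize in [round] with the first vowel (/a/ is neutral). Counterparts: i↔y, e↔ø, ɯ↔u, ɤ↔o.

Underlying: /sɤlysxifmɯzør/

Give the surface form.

[sɤlisxifmɯzer]

/y/ harmonizes with /ɤ/ ([-round]) → [i]
/ø/ harmonizes with /ɤ/ ([-round]) → [e]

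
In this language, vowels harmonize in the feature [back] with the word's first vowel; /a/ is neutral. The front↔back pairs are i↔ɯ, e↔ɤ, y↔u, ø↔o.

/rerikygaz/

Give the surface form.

[rerikygaz]

no segment meets the rule's conditions; no change.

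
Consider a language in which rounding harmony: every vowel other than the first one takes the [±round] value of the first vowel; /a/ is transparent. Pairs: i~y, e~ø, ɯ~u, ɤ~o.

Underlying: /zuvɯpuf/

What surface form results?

[zuvupuf]

/ɯ/ harmonizes with /u/ ([+round]) → [u]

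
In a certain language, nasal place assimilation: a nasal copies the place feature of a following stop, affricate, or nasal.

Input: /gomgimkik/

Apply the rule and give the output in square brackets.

/m/ before /g/ (velar) → [ŋ]
/m/ before /k/ (velar) → [ŋ]

[goŋgiŋkik]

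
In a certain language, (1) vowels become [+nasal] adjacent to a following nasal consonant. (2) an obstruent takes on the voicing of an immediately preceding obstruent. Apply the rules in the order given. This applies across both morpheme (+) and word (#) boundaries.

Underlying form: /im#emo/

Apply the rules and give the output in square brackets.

[ĩm#ẽmo]

Rule 1: /i/ before nasal /m/ → [ĩ]
Rule 1: /e/ before nasal /m/ → [ẽ]
After rule 1: ĩm#ẽmo
Rule 2: no segment meets the rule's conditions; no change.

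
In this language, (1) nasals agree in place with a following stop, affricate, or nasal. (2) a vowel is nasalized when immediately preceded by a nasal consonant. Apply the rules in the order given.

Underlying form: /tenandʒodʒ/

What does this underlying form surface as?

[tenãɲdʒodʒ]

Rule 1: /n/ before /dʒ/ (palatal) → [ɲ]
After rule 1: tenaɲdʒodʒ
Rule 2: /a/ after nasal /n/ → [ã]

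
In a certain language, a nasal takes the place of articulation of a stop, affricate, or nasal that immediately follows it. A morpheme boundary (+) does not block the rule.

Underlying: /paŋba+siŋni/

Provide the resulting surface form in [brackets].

/ŋ/ before /b/ (labial) → [m]
/ŋ/ before /n/ (alveolar) → [n]

[pamba+sinni]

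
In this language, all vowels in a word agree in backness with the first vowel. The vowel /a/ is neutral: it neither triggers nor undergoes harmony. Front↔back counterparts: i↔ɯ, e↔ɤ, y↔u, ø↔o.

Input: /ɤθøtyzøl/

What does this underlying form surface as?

/ø/ harmonizes with /ɤ/ ([+back]) → [o]
/y/ harmonizes with /ɤ/ ([+back]) → [u]
/ø/ harmonizes with /ɤ/ ([+back]) → [o]

[ɤθotuzol]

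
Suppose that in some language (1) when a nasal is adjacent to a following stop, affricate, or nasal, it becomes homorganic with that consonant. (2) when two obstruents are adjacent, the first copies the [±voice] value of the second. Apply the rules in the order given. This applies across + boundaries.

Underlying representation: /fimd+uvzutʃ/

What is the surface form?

[find+uvzutʃ]

Rule 1: /m/ before /d/ (alveolar) → [n]
After rule 1: find+uvzutʃ
Rule 2: no segment meets the rule's conditions; no change.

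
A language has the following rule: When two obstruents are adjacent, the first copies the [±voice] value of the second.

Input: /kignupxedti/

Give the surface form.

[kignupxetti]

/d/ before /t/ (voiceless) → [t]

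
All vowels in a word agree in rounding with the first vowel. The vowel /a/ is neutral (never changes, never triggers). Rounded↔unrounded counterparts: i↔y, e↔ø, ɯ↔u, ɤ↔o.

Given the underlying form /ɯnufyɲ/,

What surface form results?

/u/ harmonizes with /ɯ/ ([-round]) → [ɯ]
/y/ harmonizes with /ɯ/ ([-round]) → [i]

[ɯnɯfiɲ]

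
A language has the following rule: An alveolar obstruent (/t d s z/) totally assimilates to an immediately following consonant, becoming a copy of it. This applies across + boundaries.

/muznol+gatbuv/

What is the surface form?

/z/ before /n/ → [n] (total assimilation)
/t/ before /b/ → [b] (total assimilation)

[munnol+gabbuv]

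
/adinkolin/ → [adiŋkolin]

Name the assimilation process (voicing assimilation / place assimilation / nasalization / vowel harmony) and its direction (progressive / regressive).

place assimilation, regressive

/n/→[ŋ].
Each target copies a feature from the following segment, so the direction is regressive.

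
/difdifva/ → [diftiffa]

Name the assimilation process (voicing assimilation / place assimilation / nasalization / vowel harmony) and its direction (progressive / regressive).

voicing assimilation, progressive

/d/→[t] /v/→[f].
Each target copies a feature from the preceding segment, so the direction is progressive.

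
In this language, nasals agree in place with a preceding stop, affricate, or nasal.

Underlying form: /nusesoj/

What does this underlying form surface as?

[nusesoj]

no segment meets the rule's conditions; no change.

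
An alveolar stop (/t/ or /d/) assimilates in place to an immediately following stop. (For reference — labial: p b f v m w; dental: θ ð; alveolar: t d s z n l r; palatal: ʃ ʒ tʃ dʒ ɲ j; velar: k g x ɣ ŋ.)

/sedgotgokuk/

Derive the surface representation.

/d/ before /g/ (velar) → [g]
/t/ before /g/ (velar) → [k]

[seggokgokuk]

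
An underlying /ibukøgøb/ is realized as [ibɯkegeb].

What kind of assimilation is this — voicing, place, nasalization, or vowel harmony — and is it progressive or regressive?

/u/→[ɯ] /ø/→[e] /ø/→[e].
Vowels agree with the first vowel, so the harmony is progressive.

vowel harmony, progressive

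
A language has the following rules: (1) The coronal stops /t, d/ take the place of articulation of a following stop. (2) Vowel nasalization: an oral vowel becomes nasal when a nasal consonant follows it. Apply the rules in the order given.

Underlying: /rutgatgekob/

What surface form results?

Rule 1: /t/ before /g/ (velar) → [k]
Rule 1: /t/ before /g/ (velar) → [k]
After rule 1: rukgakgekob
Rule 2: no segment meets the rule's conditions; no change.

[rukgakgekob]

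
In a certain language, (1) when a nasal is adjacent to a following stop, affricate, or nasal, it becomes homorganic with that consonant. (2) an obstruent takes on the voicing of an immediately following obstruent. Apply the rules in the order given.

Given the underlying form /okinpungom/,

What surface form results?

Rule 1: /n/ before /p/ (labial) → [m]
Rule 1: /n/ before /g/ (velar) → [ŋ]
After rule 1: okimpuŋgom
Rule 2: no segment meets the rule's conditions; no change.

[okimpuŋgom]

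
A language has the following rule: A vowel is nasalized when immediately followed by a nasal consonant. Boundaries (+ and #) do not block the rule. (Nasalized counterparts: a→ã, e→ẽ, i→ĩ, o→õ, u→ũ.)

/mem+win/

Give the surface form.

[mẽm+wĩn]

/e/ before nasal /m/ → [ẽ]
/i/ before nasal /n/ → [ĩ]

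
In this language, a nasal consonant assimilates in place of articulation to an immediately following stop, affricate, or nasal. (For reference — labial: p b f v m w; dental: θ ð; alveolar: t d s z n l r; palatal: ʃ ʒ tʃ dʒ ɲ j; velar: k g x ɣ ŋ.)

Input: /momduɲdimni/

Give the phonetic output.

[mondundinni]

/m/ before /d/ (alveolar) → [n]
/ɲ/ before /d/ (alveolar) → [n]
/m/ before /n/ (alveolar) → [n]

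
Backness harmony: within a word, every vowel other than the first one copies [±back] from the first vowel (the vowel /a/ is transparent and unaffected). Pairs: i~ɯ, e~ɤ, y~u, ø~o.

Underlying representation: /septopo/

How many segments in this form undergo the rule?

2

/o/ harmonizes with /e/ ([-back]) → [ø]
/o/ harmonizes with /e/ ([-back]) → [ø]
2 segments change.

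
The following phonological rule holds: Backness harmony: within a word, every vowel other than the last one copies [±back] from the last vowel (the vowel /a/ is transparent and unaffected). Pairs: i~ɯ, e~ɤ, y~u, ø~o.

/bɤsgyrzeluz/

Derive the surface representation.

[bɤsgurzɤluz]

/y/ harmonizes with /u/ ([+back]) → [u]
/e/ harmonizes with /u/ ([+back]) → [ɤ]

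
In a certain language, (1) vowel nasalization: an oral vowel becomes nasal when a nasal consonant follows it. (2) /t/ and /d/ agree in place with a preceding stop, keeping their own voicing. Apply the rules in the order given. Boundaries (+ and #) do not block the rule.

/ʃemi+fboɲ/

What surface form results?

Rule 1: /e/ before nasal /m/ → [ẽ]
Rule 1: /o/ before nasal /ɲ/ → [õ]
After rule 1: ʃẽmi+fbõɲ
Rule 2: no segment meets the rule's conditions; no change.

[ʃẽmi+fbõɲ]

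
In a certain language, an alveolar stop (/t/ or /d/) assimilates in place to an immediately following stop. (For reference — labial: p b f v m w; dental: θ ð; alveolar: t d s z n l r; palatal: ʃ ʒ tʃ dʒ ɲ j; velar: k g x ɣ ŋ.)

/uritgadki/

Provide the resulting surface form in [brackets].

[urikgagki]

/t/ before /g/ (velar) → [k]
/d/ before /k/ (velar) → [g]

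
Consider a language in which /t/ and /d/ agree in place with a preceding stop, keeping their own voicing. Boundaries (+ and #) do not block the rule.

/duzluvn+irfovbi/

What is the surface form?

no segment meets the rule's conditions; no change.

[duzluvn+irfovbi]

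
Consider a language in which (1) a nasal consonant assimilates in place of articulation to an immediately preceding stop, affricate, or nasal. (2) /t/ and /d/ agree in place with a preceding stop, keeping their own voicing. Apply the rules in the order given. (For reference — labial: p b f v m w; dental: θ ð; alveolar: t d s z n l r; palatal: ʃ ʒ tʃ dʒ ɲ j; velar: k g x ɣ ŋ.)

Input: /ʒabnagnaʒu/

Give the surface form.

[ʒabmagŋaʒu]

Rule 1: /n/ after /b/ (labial) → [m]
Rule 1: /n/ after /g/ (velar) → [ŋ]
After rule 1: ʒabmagŋaʒu
Rule 2: no segment meets the rule's conditions; no change.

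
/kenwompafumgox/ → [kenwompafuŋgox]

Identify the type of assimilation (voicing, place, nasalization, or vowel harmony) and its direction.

place assimilation, regressive

/m/→[ŋ].
Each target copies a feature from the following segment, so the direction is regressive.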